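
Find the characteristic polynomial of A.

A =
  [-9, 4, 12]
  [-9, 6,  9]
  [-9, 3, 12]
x^3 - 9*x^2 + 27*x - 27

Expanding det(x·I − A) (e.g. by cofactor expansion or by noting that A is similar to its Jordan form J, which has the same characteristic polynomial as A) gives
  χ_A(x) = x^3 - 9*x^2 + 27*x - 27
which factors as (x - 3)^3. The eigenvalues (with algebraic multiplicities) are λ = 3 with multiplicity 3.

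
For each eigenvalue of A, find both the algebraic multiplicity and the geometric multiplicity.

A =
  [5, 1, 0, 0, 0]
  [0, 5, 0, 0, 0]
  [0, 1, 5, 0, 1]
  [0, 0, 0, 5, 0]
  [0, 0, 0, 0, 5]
λ = 5: alg = 5, geom = 3

Step 1 — factor the characteristic polynomial to read off the algebraic multiplicities:
  χ_A(x) = (x - 5)^5

Step 2 — compute geometric multiplicities via the rank-nullity identity g(λ) = n − rank(A − λI):
  rank(A − (5)·I) = 2, so dim ker(A − (5)·I) = n − 2 = 3

Summary:
  λ = 5: algebraic multiplicity = 5, geometric multiplicity = 3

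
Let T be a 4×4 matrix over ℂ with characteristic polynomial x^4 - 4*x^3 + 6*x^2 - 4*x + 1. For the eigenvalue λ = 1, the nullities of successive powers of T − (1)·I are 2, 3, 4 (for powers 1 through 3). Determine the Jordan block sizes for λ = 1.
Block sizes for λ = 1: [3, 1]

From the dimensions of kernels of powers, the number of Jordan blocks of size at least j is d_j − d_{j−1} where d_j = dim ker(N^j) (with d_0 = 0). Computing the differences gives [2, 1, 1].
The number of blocks of size exactly k is (#blocks of size ≥ k) − (#blocks of size ≥ k + 1), so the partition is: 1 block(s) of size 1, 1 block(s) of size 3.
In nonincreasing order the block sizes are [3, 1].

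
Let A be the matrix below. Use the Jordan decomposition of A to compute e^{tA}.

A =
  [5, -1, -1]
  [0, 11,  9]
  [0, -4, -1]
e^{tA} =
  [exp(5*t), -t^2*exp(5*t) - t*exp(5*t), -3*t^2*exp(5*t)/2 - t*exp(5*t)]
  [0, 6*t*exp(5*t) + exp(5*t), 9*t*exp(5*t)]
  [0, -4*t*exp(5*t), -6*t*exp(5*t) + exp(5*t)]

Strategy: write A = P · J · P⁻¹ where J is a Jordan canonical form, so e^{tA} = P · e^{tJ} · P⁻¹, and e^{tJ} can be computed block-by-block.

A has Jordan form
J =
  [5, 1, 0]
  [0, 5, 1]
  [0, 0, 5]
(up to reordering of blocks).

Per-block formulas:
  For a 3×3 Jordan block J_3(5): exp(t · J_3(5)) = e^(5t)·(I + t·N + (t^2/2)·N^2), where N is the 3×3 nilpotent shift.

After assembling e^{tJ} and conjugating by P, we get:

e^{tA} =
  [exp(5*t), -t^2*exp(5*t) - t*exp(5*t), -3*t^2*exp(5*t)/2 - t*exp(5*t)]
  [0, 6*t*exp(5*t) + exp(5*t), 9*t*exp(5*t)]
  [0, -4*t*exp(5*t), -6*t*exp(5*t) + exp(5*t)]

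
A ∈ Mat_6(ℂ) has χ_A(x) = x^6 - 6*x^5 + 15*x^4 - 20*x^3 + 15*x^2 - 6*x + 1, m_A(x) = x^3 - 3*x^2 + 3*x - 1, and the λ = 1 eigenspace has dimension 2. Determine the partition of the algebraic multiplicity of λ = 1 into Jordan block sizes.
Block sizes for λ = 1: [3, 3]

Step 1 — from the characteristic polynomial, algebraic multiplicity of λ = 1 is 6. From dim ker(A − (1)·I) = 2, there are exactly 2 Jordan blocks for λ = 1.
Step 2 — from the minimal polynomial, the factor (x − 1)^3 tells us the largest block for λ = 1 has size 3.
Step 3 — with total size 6, 2 blocks, and largest block 3, the block sizes (in nonincreasing order) are [3, 3].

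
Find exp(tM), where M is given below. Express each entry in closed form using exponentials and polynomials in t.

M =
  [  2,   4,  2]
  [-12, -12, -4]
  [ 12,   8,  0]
e^{tM} =
  [3*exp(-2*t) - 2*exp(-4*t), 2*exp(-2*t) - 2*exp(-4*t), exp(-2*t) - exp(-4*t)]
  [-6*exp(-2*t) + 6*exp(-4*t), -4*exp(-2*t) + 5*exp(-4*t), -2*exp(-2*t) + 2*exp(-4*t)]
  [6*exp(-2*t) - 6*exp(-4*t), 4*exp(-2*t) - 4*exp(-4*t), 2*exp(-2*t) - exp(-4*t)]

Strategy: write M = P · J · P⁻¹ where J is a Jordan canonical form, so e^{tM} = P · e^{tJ} · P⁻¹, and e^{tJ} can be computed block-by-block.

M has Jordan form
J =
  [-4,  0,  0]
  [ 0, -4,  0]
  [ 0,  0, -2]
(up to reordering of blocks).

Per-block formulas:
  For a 1×1 block at λ = -2: exp(t · [-2]) = [e^(-2t)].
  For a 1×1 block at λ = -4: exp(t · [-4]) = [e^(-4t)].

After assembling e^{tJ} and conjugating by P, we get:

e^{tM} =
  [3*exp(-2*t) - 2*exp(-4*t), 2*exp(-2*t) - 2*exp(-4*t), exp(-2*t) - exp(-4*t)]
  [-6*exp(-2*t) + 6*exp(-4*t), -4*exp(-2*t) + 5*exp(-4*t), -2*exp(-2*t) + 2*exp(-4*t)]
  [6*exp(-2*t) - 6*exp(-4*t), 4*exp(-2*t) - 4*exp(-4*t), 2*exp(-2*t) - exp(-4*t)]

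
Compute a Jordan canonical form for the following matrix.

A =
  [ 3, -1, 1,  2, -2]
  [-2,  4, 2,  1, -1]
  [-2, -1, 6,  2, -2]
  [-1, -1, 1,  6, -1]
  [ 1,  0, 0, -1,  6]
J_3(5) ⊕ J_2(5)

The characteristic polynomial is
  det(x·I − A) = x^5 - 25*x^4 + 250*x^3 - 1250*x^2 + 3125*x - 3125 = (x - 5)^5

Eigenvalues and multiplicities (the geometric multiplicity of λ is n − rank(A − λI), which equals the number of Jordan blocks for λ):
  λ = 5: algebraic multiplicity = 5, geometric multiplicity = 2

Determining the block sizes for each eigenvalue:
  λ = 5: with am = 5 and gm = 2, the partition is not yet determined (e.g. several partitions of 5 into 2 parts exist). Let N = A − (5)·I. Computing rank(N^1) = 3, rank(N^2) = 1, rank(N^3) = 0; the number of blocks of size ≥ j is rank(N^{j−1}) − rank(N^j), giving [2, 2, 1]. So we have 1 block(s) of size 3, 1 block(s) of size 2 → block sizes [3, 2]

Assembling the blocks gives a Jordan form
J =
  [5, 1, 0, 0, 0]
  [0, 5, 1, 0, 0]
  [0, 0, 5, 0, 0]
  [0, 0, 0, 5, 1]
  [0, 0, 0, 0, 5]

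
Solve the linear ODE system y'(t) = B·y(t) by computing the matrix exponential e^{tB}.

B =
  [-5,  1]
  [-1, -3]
e^{tB} =
  [-t*exp(-4*t) + exp(-4*t), t*exp(-4*t)]
  [-t*exp(-4*t), t*exp(-4*t) + exp(-4*t)]

Strategy: write B = P · J · P⁻¹ where J is a Jordan canonical form, so e^{tB} = P · e^{tJ} · P⁻¹, and e^{tJ} can be computed block-by-block.

B has Jordan form
J =
  [-4,  1]
  [ 0, -4]
(up to reordering of blocks).

Per-block formulas:
  For a 2×2 Jordan block J_2(-4): exp(t · J_2(-4)) = e^(-4t)·(I + t·N), where N is the 2×2 nilpotent shift.

After assembling e^{tJ} and conjugating by P, we get:

e^{tB} =
  [-t*exp(-4*t) + exp(-4*t), t*exp(-4*t)]
  [-t*exp(-4*t), t*exp(-4*t) + exp(-4*t)]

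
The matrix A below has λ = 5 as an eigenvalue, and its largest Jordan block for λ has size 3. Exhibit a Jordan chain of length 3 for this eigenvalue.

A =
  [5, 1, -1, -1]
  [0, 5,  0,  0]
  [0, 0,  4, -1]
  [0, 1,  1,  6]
A Jordan chain for λ = 5 of length 3:
v_1 = (-1, 0, -1, 1)ᵀ
v_2 = (1, 0, 0, 1)ᵀ
v_3 = (0, 1, 0, 0)ᵀ

Let N = A − (5)·I. We want v_3 with N^3 v_3 = 0 but N^2 v_3 ≠ 0; then v_{j-1} := N · v_j for j = 3, …, 2.

Pick v_3 = (0, 1, 0, 0)ᵀ.
Then v_2 = N · v_3 = (1, 0, 0, 1)ᵀ.
Then v_1 = N · v_2 = (-1, 0, -1, 1)ᵀ.

Sanity check: (A − (5)·I) v_1 = (0, 0, 0, 0)ᵀ = 0. ✓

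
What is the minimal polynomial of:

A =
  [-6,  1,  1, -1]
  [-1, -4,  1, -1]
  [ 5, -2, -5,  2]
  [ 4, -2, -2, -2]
x^4 + 17*x^3 + 108*x^2 + 304*x + 320

The characteristic polynomial is χ_A(x) = (x + 4)^3*(x + 5), so the eigenvalues are known. The minimal polynomial is
  m_A(x) = Π_λ (x − λ)^{k_λ}
where k_λ is the size of the *largest* Jordan block for λ (equivalently, the smallest k with (A − λI)^k v = 0 for every generalised eigenvector v of λ).

  λ = -5: largest Jordan block has size 1, contributing (x + 5)
  λ = -4: largest Jordan block has size 3, contributing (x + 4)^3

So m_A(x) = (x + 4)^3*(x + 5) = x^4 + 17*x^3 + 108*x^2 + 304*x + 320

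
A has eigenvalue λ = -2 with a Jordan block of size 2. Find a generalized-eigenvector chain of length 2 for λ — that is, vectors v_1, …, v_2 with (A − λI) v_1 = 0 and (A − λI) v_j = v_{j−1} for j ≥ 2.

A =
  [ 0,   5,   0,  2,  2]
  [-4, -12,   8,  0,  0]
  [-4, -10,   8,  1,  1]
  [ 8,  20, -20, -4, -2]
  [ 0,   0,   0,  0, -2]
A Jordan chain for λ = -2 of length 2:
v_1 = (2, -4, -4, 8, 0)ᵀ
v_2 = (1, 0, 0, 0, 0)ᵀ

Let N = A − (-2)·I. We want v_2 with N^2 v_2 = 0 but N^1 v_2 ≠ 0; then v_{j-1} := N · v_j for j = 2, …, 2.

Pick v_2 = (1, 0, 0, 0, 0)ᵀ.
Then v_1 = N · v_2 = (2, -4, -4, 8, 0)ᵀ.

Sanity check: (A − (-2)·I) v_1 = (0, 0, 0, 0, 0)ᵀ = 0. ✓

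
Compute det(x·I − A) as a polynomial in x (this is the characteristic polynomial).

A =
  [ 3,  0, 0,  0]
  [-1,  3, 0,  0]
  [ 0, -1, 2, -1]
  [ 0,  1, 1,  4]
x^4 - 12*x^3 + 54*x^2 - 108*x + 81

Expanding det(x·I − A) (e.g. by cofactor expansion or by noting that A is similar to its Jordan form J, which has the same characteristic polynomial as A) gives
  χ_A(x) = x^4 - 12*x^3 + 54*x^2 - 108*x + 81
which factors as (x - 3)^4. The eigenvalues (with algebraic multiplicities) are λ = 3 with multiplicity 4.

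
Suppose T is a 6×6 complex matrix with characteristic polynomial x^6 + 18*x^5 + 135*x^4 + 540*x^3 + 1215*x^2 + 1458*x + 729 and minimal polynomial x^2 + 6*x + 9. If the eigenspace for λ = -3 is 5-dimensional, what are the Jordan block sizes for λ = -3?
Block sizes for λ = -3: [2, 1, 1, 1, 1]

Step 1 — from the characteristic polynomial, algebraic multiplicity of λ = -3 is 6. From dim ker(T − (-3)·I) = 5, there are exactly 5 Jordan blocks for λ = -3.
Step 2 — from the minimal polynomial, the factor (x + 3)^2 tells us the largest block for λ = -3 has size 2.
Step 3 — with total size 6, 5 blocks, and largest block 2, the block sizes (in nonincreasing order) are [2, 1, 1, 1, 1].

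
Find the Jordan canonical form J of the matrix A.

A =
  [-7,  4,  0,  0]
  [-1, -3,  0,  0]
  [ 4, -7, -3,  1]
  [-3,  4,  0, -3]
J_2(-5) ⊕ J_2(-3)

The characteristic polynomial is
  det(x·I − A) = x^4 + 16*x^3 + 94*x^2 + 240*x + 225 = (x + 3)^2*(x + 5)^2

Eigenvalues and multiplicities (the geometric multiplicity of λ is n − rank(A − λI), which equals the number of Jordan blocks for λ):
  λ = -5: algebraic multiplicity = 2, geometric multiplicity = 1
  λ = -3: algebraic multiplicity = 2, geometric multiplicity = 1

Determining the block sizes for each eigenvalue:
  λ = -5: one block (gm = 1), so the single block has size am = 2 → block sizes [2]
  λ = -3: one block (gm = 1), so the single block has size am = 2 → block sizes [2]

Assembling the blocks gives a Jordan form
J =
  [-5,  1,  0,  0]
  [ 0, -5,  0,  0]
  [ 0,  0, -3,  1]
  [ 0,  0,  0, -3]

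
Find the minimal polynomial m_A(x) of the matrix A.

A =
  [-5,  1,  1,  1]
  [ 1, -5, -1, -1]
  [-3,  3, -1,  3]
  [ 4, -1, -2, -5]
x^3 + 12*x^2 + 48*x + 64

The characteristic polynomial is χ_A(x) = (x + 4)^4, so the eigenvalues are known. The minimal polynomial is
  m_A(x) = Π_λ (x − λ)^{k_λ}
where k_λ is the size of the *largest* Jordan block for λ (equivalently, the smallest k with (A − λI)^k v = 0 for every generalised eigenvector v of λ).

  λ = -4: largest Jordan block has size 3, contributing (x + 4)^3

So m_A(x) = (x + 4)^3 = x^3 + 12*x^2 + 48*x + 64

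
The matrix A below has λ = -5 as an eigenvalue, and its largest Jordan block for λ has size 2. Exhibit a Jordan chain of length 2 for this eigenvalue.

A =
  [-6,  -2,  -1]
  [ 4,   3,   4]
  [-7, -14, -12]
A Jordan chain for λ = -5 of length 2:
v_1 = (-1, 4, -7)ᵀ
v_2 = (1, 0, 0)ᵀ

Let N = A − (-5)·I. We want v_2 with N^2 v_2 = 0 but N^1 v_2 ≠ 0; then v_{j-1} := N · v_j for j = 2, …, 2.

Pick v_2 = (1, 0, 0)ᵀ.
Then v_1 = N · v_2 = (-1, 4, -7)ᵀ.

Sanity check: (A − (-5)·I) v_1 = (0, 0, 0)ᵀ = 0. ✓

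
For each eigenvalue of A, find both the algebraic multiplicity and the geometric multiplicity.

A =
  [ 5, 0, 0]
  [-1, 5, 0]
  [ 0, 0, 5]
λ = 5: alg = 3, geom = 2

Step 1 — factor the characteristic polynomial to read off the algebraic multiplicities:
  χ_A(x) = (x - 5)^3

Step 2 — compute geometric multiplicities via the rank-nullity identity g(λ) = n − rank(A − λI):
  rank(A − (5)·I) = 1, so dim ker(A − (5)·I) = n − 1 = 2

Summary:
  λ = 5: algebraic multiplicity = 3, geometric multiplicity = 2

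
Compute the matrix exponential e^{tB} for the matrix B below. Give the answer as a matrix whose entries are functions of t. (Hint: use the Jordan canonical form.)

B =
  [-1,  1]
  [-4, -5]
e^{tB} =
  [2*t*exp(-3*t) + exp(-3*t), t*exp(-3*t)]
  [-4*t*exp(-3*t), -2*t*exp(-3*t) + exp(-3*t)]

Strategy: write B = P · J · P⁻¹ where J is a Jordan canonical form, so e^{tB} = P · e^{tJ} · P⁻¹, and e^{tJ} can be computed block-by-block.

B has Jordan form
J =
  [-3,  1]
  [ 0, -3]
(up to reordering of blocks).

Per-block formulas:
  For a 2×2 Jordan block J_2(-3): exp(t · J_2(-3)) = e^(-3t)·(I + t·N), where N is the 2×2 nilpotent shift.

After assembling e^{tJ} and conjugating by P, we get:

e^{tB} =
  [2*t*exp(-3*t) + exp(-3*t), t*exp(-3*t)]
  [-4*t*exp(-3*t), -2*t*exp(-3*t) + exp(-3*t)]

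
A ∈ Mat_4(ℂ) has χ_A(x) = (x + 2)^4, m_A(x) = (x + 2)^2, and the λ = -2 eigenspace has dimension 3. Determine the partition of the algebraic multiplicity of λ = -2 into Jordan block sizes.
Block sizes for λ = -2: [2, 1, 1]

Step 1 — from the characteristic polynomial, algebraic multiplicity of λ = -2 is 4. From dim ker(A − (-2)·I) = 3, there are exactly 3 Jordan blocks for λ = -2.
Step 2 — from the minimal polynomial, the factor (x + 2)^2 tells us the largest block for λ = -2 has size 2.
Step 3 — with total size 4, 3 blocks, and largest block 2, the block sizes (in nonincreasing order) are [2, 1, 1].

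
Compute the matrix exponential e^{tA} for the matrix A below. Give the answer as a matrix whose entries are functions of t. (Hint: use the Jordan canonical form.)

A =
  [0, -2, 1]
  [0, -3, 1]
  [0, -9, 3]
e^{tA} =
  [1, -3*t^2/2 - 2*t, t^2/2 + t]
  [0, 1 - 3*t, t]
  [0, -9*t, 3*t + 1]

Strategy: write A = P · J · P⁻¹ where J is a Jordan canonical form, so e^{tA} = P · e^{tJ} · P⁻¹, and e^{tJ} can be computed block-by-block.

A has Jordan form
J =
  [0, 1, 0]
  [0, 0, 1]
  [0, 0, 0]
(up to reordering of blocks).

Per-block formulas:
  For a 3×3 Jordan block J_3(0): exp(t · J_3(0)) = e^(0t)·(I + t·N + (t^2/2)·N^2), where N is the 3×3 nilpotent shift.

After assembling e^{tJ} and conjugating by P, we get:

e^{tA} =
  [1, -3*t^2/2 - 2*t, t^2/2 + t]
  [0, 1 - 3*t, t]
  [0, -9*t, 3*t + 1]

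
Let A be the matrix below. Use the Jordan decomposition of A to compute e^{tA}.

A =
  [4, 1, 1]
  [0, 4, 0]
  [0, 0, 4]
e^{tA} =
  [exp(4*t), t*exp(4*t), t*exp(4*t)]
  [0, exp(4*t), 0]
  [0, 0, exp(4*t)]

Strategy: write A = P · J · P⁻¹ where J is a Jordan canonical form, so e^{tA} = P · e^{tJ} · P⁻¹, and e^{tJ} can be computed block-by-block.

A has Jordan form
J =
  [4, 1, 0]
  [0, 4, 0]
  [0, 0, 4]
(up to reordering of blocks).

Per-block formulas:
  For a 1×1 block at λ = 4: exp(t · [4]) = [e^(4t)].
  For a 2×2 Jordan block J_2(4): exp(t · J_2(4)) = e^(4t)·(I + t·N), where N is the 2×2 nilpotent shift.

After assembling e^{tJ} and conjugating by P, we get:

e^{tA} =
  [exp(4*t), t*exp(4*t), t*exp(4*t)]
  [0, exp(4*t), 0]
  [0, 0, exp(4*t)]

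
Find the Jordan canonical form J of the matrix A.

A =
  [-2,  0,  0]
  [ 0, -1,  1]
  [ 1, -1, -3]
J_3(-2)

The characteristic polynomial is
  det(x·I − A) = x^3 + 6*x^2 + 12*x + 8 = (x + 2)^3

Eigenvalues and multiplicities (the geometric multiplicity of λ is n − rank(A − λI), which equals the number of Jordan blocks for λ):
  λ = -2: algebraic multiplicity = 3, geometric multiplicity = 1

Determining the block sizes for each eigenvalue:
  λ = -2: one block (gm = 1), so the single block has size am = 3 → block sizes [3]

Assembling the blocks gives a Jordan form
J =
  [-2,  1,  0]
  [ 0, -2,  1]
  [ 0,  0, -2]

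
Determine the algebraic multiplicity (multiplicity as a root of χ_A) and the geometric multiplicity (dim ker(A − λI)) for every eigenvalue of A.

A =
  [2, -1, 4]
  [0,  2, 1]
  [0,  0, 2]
λ = 2: alg = 3, geom = 1

Step 1 — factor the characteristic polynomial to read off the algebraic multiplicities:
  χ_A(x) = (x - 2)^3

Step 2 — compute geometric multiplicities via the rank-nullity identity g(λ) = n − rank(A − λI):
  rank(A − (2)·I) = 2, so dim ker(A − (2)·I) = n − 2 = 1

Summary:
  λ = 2: algebraic multiplicity = 3, geometric multiplicity = 1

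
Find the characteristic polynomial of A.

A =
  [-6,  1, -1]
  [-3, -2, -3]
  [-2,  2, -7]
x^3 + 15*x^2 + 75*x + 125

Expanding det(x·I − A) (e.g. by cofactor expansion or by noting that A is similar to its Jordan form J, which has the same characteristic polynomial as A) gives
  χ_A(x) = x^3 + 15*x^2 + 75*x + 125
which factors as (x + 5)^3. The eigenvalues (with algebraic multiplicities) are λ = -5 with multiplicity 3.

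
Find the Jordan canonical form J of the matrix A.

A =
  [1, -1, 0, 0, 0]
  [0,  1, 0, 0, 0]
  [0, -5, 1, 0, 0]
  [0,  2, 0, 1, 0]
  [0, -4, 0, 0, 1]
J_2(1) ⊕ J_1(1) ⊕ J_1(1) ⊕ J_1(1)

The characteristic polynomial is
  det(x·I − A) = x^5 - 5*x^4 + 10*x^3 - 10*x^2 + 5*x - 1 = (x - 1)^5

Eigenvalues and multiplicities (the geometric multiplicity of λ is n − rank(A − λI), which equals the number of Jordan blocks for λ):
  λ = 1: algebraic multiplicity = 5, geometric multiplicity = 4

Determining the block sizes for each eigenvalue:
  λ = 1: 4 blocks summing to 5 forces exactly one block of size 2 and the rest size 1 → block sizes [2, 1, 1, 1]

Assembling the blocks gives a Jordan form
J =
  [1, 1, 0, 0, 0]
  [0, 1, 0, 0, 0]
  [0, 0, 1, 0, 0]
  [0, 0, 0, 1, 0]
  [0, 0, 0, 0, 1]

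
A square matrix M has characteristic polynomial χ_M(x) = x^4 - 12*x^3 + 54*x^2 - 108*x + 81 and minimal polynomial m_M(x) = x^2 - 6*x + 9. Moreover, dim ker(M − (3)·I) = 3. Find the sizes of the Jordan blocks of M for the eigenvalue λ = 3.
Block sizes for λ = 3: [2, 1, 1]

Step 1 — from the characteristic polynomial, algebraic multiplicity of λ = 3 is 4. From dim ker(M − (3)·I) = 3, there are exactly 3 Jordan blocks for λ = 3.
Step 2 — from the minimal polynomial, the factor (x − 3)^2 tells us the largest block for λ = 3 has size 2.
Step 3 — with total size 4, 3 blocks, and largest block 2, the block sizes (in nonincreasing order) are [2, 1, 1].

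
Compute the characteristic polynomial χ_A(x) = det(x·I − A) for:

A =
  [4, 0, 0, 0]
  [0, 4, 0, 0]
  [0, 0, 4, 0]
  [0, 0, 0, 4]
x^4 - 16*x^3 + 96*x^2 - 256*x + 256

Expanding det(x·I − A) (e.g. by cofactor expansion or by noting that A is similar to its Jordan form J, which has the same characteristic polynomial as A) gives
  χ_A(x) = x^4 - 16*x^3 + 96*x^2 - 256*x + 256
which factors as (x - 4)^4. The eigenvalues (with algebraic multiplicities) are λ = 4 with multiplicity 4.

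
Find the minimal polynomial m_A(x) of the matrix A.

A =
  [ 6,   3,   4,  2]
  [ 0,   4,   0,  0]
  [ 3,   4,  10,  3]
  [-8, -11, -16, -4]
x^2 - 8*x + 16

The characteristic polynomial is χ_A(x) = (x - 4)^4, so the eigenvalues are known. The minimal polynomial is
  m_A(x) = Π_λ (x − λ)^{k_λ}
where k_λ is the size of the *largest* Jordan block for λ (equivalently, the smallest k with (A − λI)^k v = 0 for every generalised eigenvector v of λ).

  λ = 4: largest Jordan block has size 2, contributing (x − 4)^2

So m_A(x) = (x - 4)^2 = x^2 - 8*x + 16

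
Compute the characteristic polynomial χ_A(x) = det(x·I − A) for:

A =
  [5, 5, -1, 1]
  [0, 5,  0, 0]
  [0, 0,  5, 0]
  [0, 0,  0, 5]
x^4 - 20*x^3 + 150*x^2 - 500*x + 625

Expanding det(x·I − A) (e.g. by cofactor expansion or by noting that A is similar to its Jordan form J, which has the same characteristic polynomial as A) gives
  χ_A(x) = x^4 - 20*x^3 + 150*x^2 - 500*x + 625
which factors as (x - 5)^4. The eigenvalues (with algebraic multiplicities) are λ = 5 with multiplicity 4.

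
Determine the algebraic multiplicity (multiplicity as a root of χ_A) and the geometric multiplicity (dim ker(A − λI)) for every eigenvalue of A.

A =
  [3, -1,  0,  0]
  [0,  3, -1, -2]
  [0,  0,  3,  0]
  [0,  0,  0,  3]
λ = 3: alg = 4, geom = 2

Step 1 — factor the characteristic polynomial to read off the algebraic multiplicities:
  χ_A(x) = (x - 3)^4

Step 2 — compute geometric multiplicities via the rank-nullity identity g(λ) = n − rank(A − λI):
  rank(A − (3)·I) = 2, so dim ker(A − (3)·I) = n − 2 = 2

Summary:
  λ = 3: algebraic multiplicity = 4, geometric multiplicity = 2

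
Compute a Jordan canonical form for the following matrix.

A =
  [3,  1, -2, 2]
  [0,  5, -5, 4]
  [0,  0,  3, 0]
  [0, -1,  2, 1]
J_3(3) ⊕ J_1(3)

The characteristic polynomial is
  det(x·I − A) = x^4 - 12*x^3 + 54*x^2 - 108*x + 81 = (x - 3)^4

Eigenvalues and multiplicities (the geometric multiplicity of λ is n − rank(A − λI), which equals the number of Jordan blocks for λ):
  λ = 3: algebraic multiplicity = 4, geometric multiplicity = 2

Determining the block sizes for each eigenvalue:
  λ = 3: with am = 4 and gm = 2, the partition is not yet determined (e.g. several partitions of 4 into 2 parts exist). Let N = A − (3)·I. Computing rank(N^1) = 2, rank(N^2) = 1, rank(N^3) = 0; the number of blocks of size ≥ j is rank(N^{j−1}) − rank(N^j), giving [2, 1, 1]. So we have 1 block(s) of size 3, 1 block(s) of size 1 → block sizes [3, 1]

Assembling the blocks gives a Jordan form
J =
  [3, 1, 0, 0]
  [0, 3, 1, 0]
  [0, 0, 3, 0]
  [0, 0, 0, 3]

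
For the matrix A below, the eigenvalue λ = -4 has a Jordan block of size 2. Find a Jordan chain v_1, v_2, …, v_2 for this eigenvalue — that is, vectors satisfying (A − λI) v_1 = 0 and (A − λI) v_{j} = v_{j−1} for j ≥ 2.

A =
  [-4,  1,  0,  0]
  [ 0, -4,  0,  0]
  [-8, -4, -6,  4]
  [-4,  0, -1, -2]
A Jordan chain for λ = -4 of length 2:
v_1 = (0, 0, -8, -4)ᵀ
v_2 = (1, 0, 0, 0)ᵀ

Let N = A − (-4)·I. We want v_2 with N^2 v_2 = 0 but N^1 v_2 ≠ 0; then v_{j-1} := N · v_j for j = 2, …, 2.

Pick v_2 = (1, 0, 0, 0)ᵀ.
Then v_1 = N · v_2 = (0, 0, -8, -4)ᵀ.

Sanity check: (A − (-4)·I) v_1 = (0, 0, 0, 0)ᵀ = 0. ✓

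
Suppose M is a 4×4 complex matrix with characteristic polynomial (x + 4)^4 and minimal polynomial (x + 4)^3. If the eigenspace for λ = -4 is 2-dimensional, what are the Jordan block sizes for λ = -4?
Block sizes for λ = -4: [3, 1]

Step 1 — from the characteristic polynomial, algebraic multiplicity of λ = -4 is 4. From dim ker(M − (-4)·I) = 2, there are exactly 2 Jordan blocks for λ = -4.
Step 2 — from the minimal polynomial, the factor (x + 4)^3 tells us the largest block for λ = -4 has size 3.
Step 3 — with total size 4, 2 blocks, and largest block 3, the block sizes (in nonincreasing order) are [3, 1].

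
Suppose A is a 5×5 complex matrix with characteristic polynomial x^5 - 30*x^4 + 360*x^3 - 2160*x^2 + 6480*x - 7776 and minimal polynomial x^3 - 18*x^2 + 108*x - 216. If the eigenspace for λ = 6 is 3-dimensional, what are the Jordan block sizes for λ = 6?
Block sizes for λ = 6: [3, 1, 1]

Step 1 — from the characteristic polynomial, algebraic multiplicity of λ = 6 is 5. From dim ker(A − (6)·I) = 3, there are exactly 3 Jordan blocks for λ = 6.
Step 2 — from the minimal polynomial, the factor (x − 6)^3 tells us the largest block for λ = 6 has size 3.
Step 3 — with total size 5, 3 blocks, and largest block 3, the block sizes (in nonincreasing order) are [3, 1, 1].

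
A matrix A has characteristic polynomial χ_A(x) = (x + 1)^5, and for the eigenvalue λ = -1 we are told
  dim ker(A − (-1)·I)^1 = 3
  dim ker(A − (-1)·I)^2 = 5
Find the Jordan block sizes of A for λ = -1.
Block sizes for λ = -1: [2, 2, 1]

From the dimensions of kernels of powers, the number of Jordan blocks of size at least j is d_j − d_{j−1} where d_j = dim ker(N^j) (with d_0 = 0). Computing the differences gives [3, 2].
The number of blocks of size exactly k is (#blocks of size ≥ k) − (#blocks of size ≥ k + 1), so the partition is: 1 block(s) of size 1, 2 block(s) of size 2.
In nonincreasing order the block sizes are [2, 2, 1].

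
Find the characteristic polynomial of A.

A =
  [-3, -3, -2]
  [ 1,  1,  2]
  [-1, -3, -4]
x^3 + 6*x^2 + 12*x + 8

Expanding det(x·I − A) (e.g. by cofactor expansion or by noting that A is similar to its Jordan form J, which has the same characteristic polynomial as A) gives
  χ_A(x) = x^3 + 6*x^2 + 12*x + 8
which factors as (x + 2)^3. The eigenvalues (with algebraic multiplicities) are λ = -2 with multiplicity 3.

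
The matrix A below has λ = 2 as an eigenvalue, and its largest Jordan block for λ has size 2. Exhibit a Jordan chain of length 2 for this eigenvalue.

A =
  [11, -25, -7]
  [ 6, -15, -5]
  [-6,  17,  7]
A Jordan chain for λ = 2 of length 2:
v_1 = (2, 1, -1)ᵀ
v_2 = (3, 1, 0)ᵀ

Let N = A − (2)·I. We want v_2 with N^2 v_2 = 0 but N^1 v_2 ≠ 0; then v_{j-1} := N · v_j for j = 2, …, 2.

Pick v_2 = (3, 1, 0)ᵀ.
Then v_1 = N · v_2 = (2, 1, -1)ᵀ.

Sanity check: (A − (2)·I) v_1 = (0, 0, 0)ᵀ = 0. ✓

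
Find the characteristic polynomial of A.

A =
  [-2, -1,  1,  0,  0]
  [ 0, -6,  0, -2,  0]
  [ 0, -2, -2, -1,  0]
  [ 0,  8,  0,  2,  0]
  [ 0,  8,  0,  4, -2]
x^5 + 10*x^4 + 40*x^3 + 80*x^2 + 80*x + 32

Expanding det(x·I − A) (e.g. by cofactor expansion or by noting that A is similar to its Jordan form J, which has the same characteristic polynomial as A) gives
  χ_A(x) = x^5 + 10*x^4 + 40*x^3 + 80*x^2 + 80*x + 32
which factors as (x + 2)^5. The eigenvalues (with algebraic multiplicities) are λ = -2 with multiplicity 5.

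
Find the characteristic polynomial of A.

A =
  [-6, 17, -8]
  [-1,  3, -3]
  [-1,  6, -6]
x^3 + 9*x^2 + 27*x + 27

Expanding det(x·I − A) (e.g. by cofactor expansion or by noting that A is similar to its Jordan form J, which has the same characteristic polynomial as A) gives
  χ_A(x) = x^3 + 9*x^2 + 27*x + 27
which factors as (x + 3)^3. The eigenvalues (with algebraic multiplicities) are λ = -3 with multiplicity 3.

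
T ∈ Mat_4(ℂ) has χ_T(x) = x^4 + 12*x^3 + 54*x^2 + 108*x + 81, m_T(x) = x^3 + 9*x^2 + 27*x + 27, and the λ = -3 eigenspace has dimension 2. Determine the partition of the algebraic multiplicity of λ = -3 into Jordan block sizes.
Block sizes for λ = -3: [3, 1]

Step 1 — from the characteristic polynomial, algebraic multiplicity of λ = -3 is 4. From dim ker(T − (-3)·I) = 2, there are exactly 2 Jordan blocks for λ = -3.
Step 2 — from the minimal polynomial, the factor (x + 3)^3 tells us the largest block for λ = -3 has size 3.
Step 3 — with total size 4, 2 blocks, and largest block 3, the block sizes (in nonincreasing order) are [3, 1].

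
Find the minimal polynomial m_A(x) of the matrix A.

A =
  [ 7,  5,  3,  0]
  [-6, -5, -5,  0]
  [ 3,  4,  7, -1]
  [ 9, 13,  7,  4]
x^4 - 13*x^3 + 63*x^2 - 135*x + 108

The characteristic polynomial is χ_A(x) = (x - 4)*(x - 3)^3, so the eigenvalues are known. The minimal polynomial is
  m_A(x) = Π_λ (x − λ)^{k_λ}
where k_λ is the size of the *largest* Jordan block for λ (equivalently, the smallest k with (A − λI)^k v = 0 for every generalised eigenvector v of λ).

  λ = 3: largest Jordan block has size 3, contributing (x − 3)^3
  λ = 4: largest Jordan block has size 1, contributing (x − 4)

So m_A(x) = (x - 4)*(x - 3)^3 = x^4 - 13*x^3 + 63*x^2 - 135*x + 108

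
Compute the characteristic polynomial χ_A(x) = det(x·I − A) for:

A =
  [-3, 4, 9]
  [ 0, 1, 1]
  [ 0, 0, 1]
x^3 + x^2 - 5*x + 3

Expanding det(x·I − A) (e.g. by cofactor expansion or by noting that A is similar to its Jordan form J, which has the same characteristic polynomial as A) gives
  χ_A(x) = x^3 + x^2 - 5*x + 3
which factors as (x - 1)^2*(x + 3). The eigenvalues (with algebraic multiplicities) are λ = -3 with multiplicity 1, λ = 1 with multiplicity 2.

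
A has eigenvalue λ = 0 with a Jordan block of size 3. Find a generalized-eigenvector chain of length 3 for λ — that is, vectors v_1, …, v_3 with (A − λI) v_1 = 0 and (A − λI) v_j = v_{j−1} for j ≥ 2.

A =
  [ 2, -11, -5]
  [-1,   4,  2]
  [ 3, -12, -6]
A Jordan chain for λ = 0 of length 3:
v_1 = (-6, 3, -9)ᵀ
v_2 = (-11, 4, -12)ᵀ
v_3 = (0, 1, 0)ᵀ

Let N = A − (0)·I. We want v_3 with N^3 v_3 = 0 but N^2 v_3 ≠ 0; then v_{j-1} := N · v_j for j = 3, …, 2.

Pick v_3 = (0, 1, 0)ᵀ.
Then v_2 = N · v_3 = (-11, 4, -12)ᵀ.
Then v_1 = N · v_2 = (-6, 3, -9)ᵀ.

Sanity check: (A − (0)·I) v_1 = (0, 0, 0)ᵀ = 0. ✓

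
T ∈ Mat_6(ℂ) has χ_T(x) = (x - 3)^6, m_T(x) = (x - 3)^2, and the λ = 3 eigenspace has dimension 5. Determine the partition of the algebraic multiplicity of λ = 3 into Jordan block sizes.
Block sizes for λ = 3: [2, 1, 1, 1, 1]

Step 1 — from the characteristic polynomial, algebraic multiplicity of λ = 3 is 6. From dim ker(T − (3)·I) = 5, there are exactly 5 Jordan blocks for λ = 3.
Step 2 — from the minimal polynomial, the factor (x − 3)^2 tells us the largest block for λ = 3 has size 2.
Step 3 — with total size 6, 5 blocks, and largest block 2, the block sizes (in nonincreasing order) are [2, 1, 1, 1, 1].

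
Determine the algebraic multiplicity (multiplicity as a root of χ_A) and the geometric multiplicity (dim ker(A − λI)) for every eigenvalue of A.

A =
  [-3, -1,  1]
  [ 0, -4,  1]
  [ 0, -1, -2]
λ = -3: alg = 3, geom = 2

Step 1 — factor the characteristic polynomial to read off the algebraic multiplicities:
  χ_A(x) = (x + 3)^3

Step 2 — compute geometric multiplicities via the rank-nullity identity g(λ) = n − rank(A − λI):
  rank(A − (-3)·I) = 1, so dim ker(A − (-3)·I) = n − 1 = 2

Summary:
  λ = -3: algebraic multiplicity = 3, geometric multiplicity = 2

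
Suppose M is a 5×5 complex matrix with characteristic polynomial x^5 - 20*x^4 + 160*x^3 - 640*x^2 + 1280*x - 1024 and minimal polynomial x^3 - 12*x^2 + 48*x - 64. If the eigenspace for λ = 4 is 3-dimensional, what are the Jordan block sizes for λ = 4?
Block sizes for λ = 4: [3, 1, 1]

Step 1 — from the characteristic polynomial, algebraic multiplicity of λ = 4 is 5. From dim ker(M − (4)·I) = 3, there are exactly 3 Jordan blocks for λ = 4.
Step 2 — from the minimal polynomial, the factor (x − 4)^3 tells us the largest block for λ = 4 has size 3.
Step 3 — with total size 5, 3 blocks, and largest block 3, the block sizes (in nonincreasing order) are [3, 1, 1].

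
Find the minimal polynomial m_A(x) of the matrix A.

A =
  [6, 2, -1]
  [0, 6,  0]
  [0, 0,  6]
x^2 - 12*x + 36

The characteristic polynomial is χ_A(x) = (x - 6)^3, so the eigenvalues are known. The minimal polynomial is
  m_A(x) = Π_λ (x − λ)^{k_λ}
where k_λ is the size of the *largest* Jordan block for λ (equivalently, the smallest k with (A − λI)^k v = 0 for every generalised eigenvector v of λ).

  λ = 6: largest Jordan block has size 2, contributing (x − 6)^2

So m_A(x) = (x - 6)^2 = x^2 - 12*x + 36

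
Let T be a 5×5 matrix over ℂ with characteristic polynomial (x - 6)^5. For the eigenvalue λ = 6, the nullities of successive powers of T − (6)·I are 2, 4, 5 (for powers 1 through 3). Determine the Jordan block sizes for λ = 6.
Block sizes for λ = 6: [3, 2]

From the dimensions of kernels of powers, the number of Jordan blocks of size at least j is d_j − d_{j−1} where d_j = dim ker(N^j) (with d_0 = 0). Computing the differences gives [2, 2, 1].
The number of blocks of size exactly k is (#blocks of size ≥ k) − (#blocks of size ≥ k + 1), so the partition is: 1 block(s) of size 2, 1 block(s) of size 3.
In nonincreasing order the block sizes are [3, 2].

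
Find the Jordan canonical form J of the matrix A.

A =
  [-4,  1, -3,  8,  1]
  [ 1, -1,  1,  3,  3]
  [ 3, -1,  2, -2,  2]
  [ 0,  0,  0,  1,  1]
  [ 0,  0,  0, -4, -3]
J_3(-1) ⊕ J_2(-1)

The characteristic polynomial is
  det(x·I − A) = x^5 + 5*x^4 + 10*x^3 + 10*x^2 + 5*x + 1 = (x + 1)^5

Eigenvalues and multiplicities (the geometric multiplicity of λ is n − rank(A − λI), which equals the number of Jordan blocks for λ):
  λ = -1: algebraic multiplicity = 5, geometric multiplicity = 2

Determining the block sizes for each eigenvalue:
  λ = -1: with am = 5 and gm = 2, the partition is not yet determined (e.g. several partitions of 5 into 2 parts exist). Let N = A − (-1)·I. Computing rank(N^1) = 3, rank(N^2) = 1, rank(N^3) = 0; the number of blocks of size ≥ j is rank(N^{j−1}) − rank(N^j), giving [2, 2, 1]. So we have 1 block(s) of size 3, 1 block(s) of size 2 → block sizes [3, 2]

Assembling the blocks gives a Jordan form
J =
  [-1,  1,  0,  0,  0]
  [ 0, -1,  1,  0,  0]
  [ 0,  0, -1,  0,  0]
  [ 0,  0,  0, -1,  1]
  [ 0,  0,  0,  0, -1]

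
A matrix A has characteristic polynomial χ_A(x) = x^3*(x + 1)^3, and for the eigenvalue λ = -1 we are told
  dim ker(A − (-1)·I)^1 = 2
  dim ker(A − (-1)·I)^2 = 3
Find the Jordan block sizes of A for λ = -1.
Block sizes for λ = -1: [2, 1]

From the dimensions of kernels of powers, the number of Jordan blocks of size at least j is d_j − d_{j−1} where d_j = dim ker(N^j) (with d_0 = 0). Computing the differences gives [2, 1].
The number of blocks of size exactly k is (#blocks of size ≥ k) − (#blocks of size ≥ k + 1), so the partition is: 1 block(s) of size 1, 1 block(s) of size 2.
In nonincreasing order the block sizes are [2, 1].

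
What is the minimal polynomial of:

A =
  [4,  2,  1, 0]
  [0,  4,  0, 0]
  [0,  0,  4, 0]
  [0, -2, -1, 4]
x^2 - 8*x + 16

The characteristic polynomial is χ_A(x) = (x - 4)^4, so the eigenvalues are known. The minimal polynomial is
  m_A(x) = Π_λ (x − λ)^{k_λ}
where k_λ is the size of the *largest* Jordan block for λ (equivalently, the smallest k with (A − λI)^k v = 0 for every generalised eigenvector v of λ).

  λ = 4: largest Jordan block has size 2, contributing (x − 4)^2

So m_A(x) = (x - 4)^2 = x^2 - 8*x + 16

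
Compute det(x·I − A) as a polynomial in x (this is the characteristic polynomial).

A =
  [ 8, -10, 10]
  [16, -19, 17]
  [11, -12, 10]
x^3 + x^2 - 8*x - 12

Expanding det(x·I − A) (e.g. by cofactor expansion or by noting that A is similar to its Jordan form J, which has the same characteristic polynomial as A) gives
  χ_A(x) = x^3 + x^2 - 8*x - 12
which factors as (x - 3)*(x + 2)^2. The eigenvalues (with algebraic multiplicities) are λ = -2 with multiplicity 2, λ = 3 with multiplicity 1.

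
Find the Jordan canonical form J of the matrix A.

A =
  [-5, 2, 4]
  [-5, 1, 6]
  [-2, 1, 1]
J_3(-1)

The characteristic polynomial is
  det(x·I − A) = x^3 + 3*x^2 + 3*x + 1 = (x + 1)^3

Eigenvalues and multiplicities (the geometric multiplicity of λ is n − rank(A − λI), which equals the number of Jordan blocks for λ):
  λ = -1: algebraic multiplicity = 3, geometric multiplicity = 1

Determining the block sizes for each eigenvalue:
  λ = -1: one block (gm = 1), so the single block has size am = 3 → block sizes [3]

Assembling the blocks gives a Jordan form
J =
  [-1,  1,  0]
  [ 0, -1,  1]
  [ 0,  0, -1]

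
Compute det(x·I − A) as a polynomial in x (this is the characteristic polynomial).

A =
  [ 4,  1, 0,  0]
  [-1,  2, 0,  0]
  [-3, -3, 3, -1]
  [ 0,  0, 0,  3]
x^4 - 12*x^3 + 54*x^2 - 108*x + 81

Expanding det(x·I − A) (e.g. by cofactor expansion or by noting that A is similar to its Jordan form J, which has the same characteristic polynomial as A) gives
  χ_A(x) = x^4 - 12*x^3 + 54*x^2 - 108*x + 81
which factors as (x - 3)^4. The eigenvalues (with algebraic multiplicities) are λ = 3 with multiplicity 4.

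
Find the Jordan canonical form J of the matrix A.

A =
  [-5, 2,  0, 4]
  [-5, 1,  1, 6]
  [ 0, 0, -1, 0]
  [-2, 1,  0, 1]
J_3(-1) ⊕ J_1(-1)

The characteristic polynomial is
  det(x·I − A) = x^4 + 4*x^3 + 6*x^2 + 4*x + 1 = (x + 1)^4

Eigenvalues and multiplicities (the geometric multiplicity of λ is n − rank(A − λI), which equals the number of Jordan blocks for λ):
  λ = -1: algebraic multiplicity = 4, geometric multiplicity = 2

Determining the block sizes for each eigenvalue:
  λ = -1: with am = 4 and gm = 2, the partition is not yet determined (e.g. several partitions of 4 into 2 parts exist). Let N = A − (-1)·I. Computing rank(N^1) = 2, rank(N^2) = 1, rank(N^3) = 0; the number of blocks of size ≥ j is rank(N^{j−1}) − rank(N^j), giving [2, 1, 1]. So we have 1 block(s) of size 3, 1 block(s) of size 1 → block sizes [3, 1]

Assembling the blocks gives a Jordan form
J =
  [-1,  1,  0,  0]
  [ 0, -1,  1,  0]
  [ 0,  0, -1,  0]
  [ 0,  0,  0, -1]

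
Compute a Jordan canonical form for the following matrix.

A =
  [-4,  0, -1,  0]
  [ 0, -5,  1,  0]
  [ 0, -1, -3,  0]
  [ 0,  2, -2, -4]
J_3(-4) ⊕ J_1(-4)

The characteristic polynomial is
  det(x·I − A) = x^4 + 16*x^3 + 96*x^2 + 256*x + 256 = (x + 4)^4

Eigenvalues and multiplicities (the geometric multiplicity of λ is n − rank(A − λI), which equals the number of Jordan blocks for λ):
  λ = -4: algebraic multiplicity = 4, geometric multiplicity = 2

Determining the block sizes for each eigenvalue:
  λ = -4: with am = 4 and gm = 2, the partition is not yet determined (e.g. several partitions of 4 into 2 parts exist). Let N = A − (-4)·I. Computing rank(N^1) = 2, rank(N^2) = 1, rank(N^3) = 0; the number of blocks of size ≥ j is rank(N^{j−1}) − rank(N^j), giving [2, 1, 1]. So we have 1 block(s) of size 3, 1 block(s) of size 1 → block sizes [3, 1]

Assembling the blocks gives a Jordan form
J =
  [-4,  1,  0,  0]
  [ 0, -4,  1,  0]
  [ 0,  0, -4,  0]
  [ 0,  0,  0, -4]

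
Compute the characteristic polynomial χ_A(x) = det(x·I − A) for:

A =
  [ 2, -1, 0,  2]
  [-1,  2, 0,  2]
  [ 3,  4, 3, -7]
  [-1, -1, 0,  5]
x^4 - 12*x^3 + 54*x^2 - 108*x + 81

Expanding det(x·I − A) (e.g. by cofactor expansion or by noting that A is similar to its Jordan form J, which has the same characteristic polynomial as A) gives
  χ_A(x) = x^4 - 12*x^3 + 54*x^2 - 108*x + 81
which factors as (x - 3)^4. The eigenvalues (with algebraic multiplicities) are λ = 3 with multiplicity 4.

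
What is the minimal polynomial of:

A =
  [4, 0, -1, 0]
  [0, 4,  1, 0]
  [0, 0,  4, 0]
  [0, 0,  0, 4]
x^2 - 8*x + 16

The characteristic polynomial is χ_A(x) = (x - 4)^4, so the eigenvalues are known. The minimal polynomial is
  m_A(x) = Π_λ (x − λ)^{k_λ}
where k_λ is the size of the *largest* Jordan block for λ (equivalently, the smallest k with (A − λI)^k v = 0 for every generalised eigenvector v of λ).

  λ = 4: largest Jordan block has size 2, contributing (x − 4)^2

So m_A(x) = (x - 4)^2 = x^2 - 8*x + 16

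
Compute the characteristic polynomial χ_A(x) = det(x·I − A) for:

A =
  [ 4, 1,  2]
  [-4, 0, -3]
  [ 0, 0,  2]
x^3 - 6*x^2 + 12*x - 8

Expanding det(x·I − A) (e.g. by cofactor expansion or by noting that A is similar to its Jordan form J, which has the same characteristic polynomial as A) gives
  χ_A(x) = x^3 - 6*x^2 + 12*x - 8
which factors as (x - 2)^3. The eigenvalues (with algebraic multiplicities) are λ = 2 with multiplicity 3.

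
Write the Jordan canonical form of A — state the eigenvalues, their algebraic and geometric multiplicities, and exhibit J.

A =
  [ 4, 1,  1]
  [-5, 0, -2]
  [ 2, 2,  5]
J_3(3)

The characteristic polynomial is
  det(x·I − A) = x^3 - 9*x^2 + 27*x - 27 = (x - 3)^3

Eigenvalues and multiplicities (the geometric multiplicity of λ is n − rank(A − λI), which equals the number of Jordan blocks for λ):
  λ = 3: algebraic multiplicity = 3, geometric multiplicity = 1

Determining the block sizes for each eigenvalue:
  λ = 3: one block (gm = 1), so the single block has size am = 3 → block sizes [3]

Assembling the blocks gives a Jordan form
J =
  [3, 1, 0]
  [0, 3, 1]
  [0, 0, 3]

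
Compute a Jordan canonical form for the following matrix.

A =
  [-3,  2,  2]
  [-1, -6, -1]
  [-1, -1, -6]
J_2(-5) ⊕ J_1(-5)

The characteristic polynomial is
  det(x·I − A) = x^3 + 15*x^2 + 75*x + 125 = (x + 5)^3

Eigenvalues and multiplicities (the geometric multiplicity of λ is n − rank(A − λI), which equals the number of Jordan blocks for λ):
  λ = -5: algebraic multiplicity = 3, geometric multiplicity = 2

Determining the block sizes for each eigenvalue:
  λ = -5: 2 blocks summing to 3 forces exactly one block of size 2 and the rest size 1 → block sizes [2, 1]

Assembling the blocks gives a Jordan form
J =
  [-5,  1,  0]
  [ 0, -5,  0]
  [ 0,  0, -5]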